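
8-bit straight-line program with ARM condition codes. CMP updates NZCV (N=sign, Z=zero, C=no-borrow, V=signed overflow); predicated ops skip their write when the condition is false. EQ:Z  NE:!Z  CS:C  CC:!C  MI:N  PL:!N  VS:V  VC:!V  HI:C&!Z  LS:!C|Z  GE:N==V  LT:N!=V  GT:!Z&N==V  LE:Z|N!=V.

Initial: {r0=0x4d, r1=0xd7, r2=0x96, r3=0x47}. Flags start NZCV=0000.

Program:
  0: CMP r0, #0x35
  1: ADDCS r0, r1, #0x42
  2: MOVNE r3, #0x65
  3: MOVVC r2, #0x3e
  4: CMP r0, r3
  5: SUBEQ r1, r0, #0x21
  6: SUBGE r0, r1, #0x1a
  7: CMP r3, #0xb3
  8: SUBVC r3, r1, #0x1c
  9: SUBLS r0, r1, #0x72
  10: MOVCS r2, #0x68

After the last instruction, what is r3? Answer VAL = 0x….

VAL = 0x65

[0] flags=0010 → (cmp)
[1] flags=0010 CS?T → r0=0x19
[2] flags=0010 NE?T → r3=0x65
[3] flags=0010 VC?T → r2=0x3e
[4] flags=1000 → (cmp)
[5] flags=1000 EQ?F → skip
[6] flags=1000 GE?F → skip
[7] flags=1001 → (cmp)
[8] flags=1001 VC?F → skip
[9] flags=1001 LS?T → r0=0x65
[10] flags=1001 CS?F → skip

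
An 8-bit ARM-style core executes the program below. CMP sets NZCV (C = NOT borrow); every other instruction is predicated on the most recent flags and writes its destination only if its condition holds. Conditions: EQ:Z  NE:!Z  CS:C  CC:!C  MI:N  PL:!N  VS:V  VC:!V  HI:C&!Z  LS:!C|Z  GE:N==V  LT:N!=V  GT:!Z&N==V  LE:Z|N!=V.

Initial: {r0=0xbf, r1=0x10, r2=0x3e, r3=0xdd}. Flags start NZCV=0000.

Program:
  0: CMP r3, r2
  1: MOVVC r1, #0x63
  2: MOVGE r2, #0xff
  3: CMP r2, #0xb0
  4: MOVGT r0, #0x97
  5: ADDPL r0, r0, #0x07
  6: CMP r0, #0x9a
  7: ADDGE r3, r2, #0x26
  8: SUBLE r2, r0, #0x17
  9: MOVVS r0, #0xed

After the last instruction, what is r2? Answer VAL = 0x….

VAL = 0x80

0: ✓ CMP  NZCV=1010
1: ✓ MOVVC  r1←0x63
2: · MOVGE
3: ✓ CMP  NZCV=1001
4: ✓ MOVGT  r0←0x97
5: · ADDPL
6: ✓ CMP  NZCV=1000
7: · ADDGE
8: ✓ SUBLE  r2←0x80
9: · MOVVS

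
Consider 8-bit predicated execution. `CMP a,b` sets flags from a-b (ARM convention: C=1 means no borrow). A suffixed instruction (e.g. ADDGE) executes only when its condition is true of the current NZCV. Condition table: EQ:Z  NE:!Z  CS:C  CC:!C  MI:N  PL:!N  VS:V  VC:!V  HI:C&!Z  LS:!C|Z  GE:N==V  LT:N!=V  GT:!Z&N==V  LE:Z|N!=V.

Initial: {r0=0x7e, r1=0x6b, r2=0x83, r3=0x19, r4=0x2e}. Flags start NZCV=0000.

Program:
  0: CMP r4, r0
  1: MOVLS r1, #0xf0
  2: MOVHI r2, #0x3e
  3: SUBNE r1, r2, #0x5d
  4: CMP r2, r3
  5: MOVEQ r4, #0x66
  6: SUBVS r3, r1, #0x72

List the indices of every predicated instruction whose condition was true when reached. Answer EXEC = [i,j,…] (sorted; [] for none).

0: ✓ CMP  NZCV=1000
1: ✓ MOVLS  r1←0xf0
2: · MOVHI
3: ✓ SUBNE  r1←0x26
4: ✓ CMP  NZCV=0011
5: · MOVEQ
6: ✓ SUBVS  r3←0xb4

EXEC = [1,3,6]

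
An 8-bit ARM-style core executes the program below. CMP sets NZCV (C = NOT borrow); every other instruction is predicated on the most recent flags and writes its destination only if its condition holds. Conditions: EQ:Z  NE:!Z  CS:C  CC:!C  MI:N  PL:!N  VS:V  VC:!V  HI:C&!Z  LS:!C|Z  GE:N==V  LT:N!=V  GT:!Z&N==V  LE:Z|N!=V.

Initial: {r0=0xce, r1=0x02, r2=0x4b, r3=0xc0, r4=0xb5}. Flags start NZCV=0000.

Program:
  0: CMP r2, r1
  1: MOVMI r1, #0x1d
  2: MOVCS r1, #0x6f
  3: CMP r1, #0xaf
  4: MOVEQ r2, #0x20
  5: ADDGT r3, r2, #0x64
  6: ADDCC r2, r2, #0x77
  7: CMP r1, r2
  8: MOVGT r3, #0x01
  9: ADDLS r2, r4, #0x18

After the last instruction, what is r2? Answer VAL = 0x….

VAL = 0xcd

[0] flags=0010 → (cmp)
[1] flags=0010 MI?F → skip
[2] flags=0010 CS?T → r1=0x6f
[3] flags=1001 → (cmp)
[4] flags=1001 EQ?F → skip
[5] flags=1001 GT?T → r3=0xaf
[6] flags=1001 CC?T → r2=0xc2
[7] flags=1001 → (cmp)
[8] flags=1001 GT?T → r3=0x01
[9] flags=1001 LS?T → r2=0xcd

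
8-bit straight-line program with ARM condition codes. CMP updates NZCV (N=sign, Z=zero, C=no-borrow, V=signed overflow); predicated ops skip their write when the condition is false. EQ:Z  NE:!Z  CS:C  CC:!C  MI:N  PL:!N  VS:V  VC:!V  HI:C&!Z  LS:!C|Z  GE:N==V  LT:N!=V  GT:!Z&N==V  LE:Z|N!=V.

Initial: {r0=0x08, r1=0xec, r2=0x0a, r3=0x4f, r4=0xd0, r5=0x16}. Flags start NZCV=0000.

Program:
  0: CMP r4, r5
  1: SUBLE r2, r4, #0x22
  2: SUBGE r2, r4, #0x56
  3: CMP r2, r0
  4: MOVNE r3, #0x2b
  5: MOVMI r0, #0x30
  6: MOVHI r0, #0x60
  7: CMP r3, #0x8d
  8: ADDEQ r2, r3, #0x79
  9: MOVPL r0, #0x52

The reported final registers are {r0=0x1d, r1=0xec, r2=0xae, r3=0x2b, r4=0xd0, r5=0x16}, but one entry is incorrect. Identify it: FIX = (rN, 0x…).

FIX = (r0, 0x60)

0: ✓ CMP  NZCV=1010
1: ✓ SUBLE  r2←0xae
2: · SUBGE
3: ✓ CMP  NZCV=1010
4: ✓ MOVNE  r3←0x2b
5: ✓ MOVMI  r0←0x30
6: ✓ MOVHI  r0←0x60
7: ✓ CMP  NZCV=1001
8: · ADDEQ
9: · MOVPL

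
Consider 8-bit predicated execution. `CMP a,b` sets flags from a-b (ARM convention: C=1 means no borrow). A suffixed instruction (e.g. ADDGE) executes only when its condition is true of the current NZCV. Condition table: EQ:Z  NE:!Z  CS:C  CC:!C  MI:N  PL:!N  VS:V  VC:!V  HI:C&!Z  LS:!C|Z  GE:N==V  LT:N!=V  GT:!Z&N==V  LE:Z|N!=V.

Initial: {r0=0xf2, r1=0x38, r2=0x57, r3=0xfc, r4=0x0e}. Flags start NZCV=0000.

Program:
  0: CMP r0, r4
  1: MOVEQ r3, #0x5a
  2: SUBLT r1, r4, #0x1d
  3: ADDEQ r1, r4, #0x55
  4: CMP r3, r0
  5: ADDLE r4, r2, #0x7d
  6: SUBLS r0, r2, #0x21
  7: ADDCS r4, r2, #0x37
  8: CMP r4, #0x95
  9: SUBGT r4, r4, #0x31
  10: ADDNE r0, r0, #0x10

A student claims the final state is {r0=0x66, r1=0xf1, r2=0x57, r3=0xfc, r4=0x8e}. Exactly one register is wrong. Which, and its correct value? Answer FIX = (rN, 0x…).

FIX = (r0, 0x02)

[0] flags=1010 → (cmp)
[1] flags=1010 EQ?F → skip
[2] flags=1010 LT?T → r1=0xf1
[3] flags=1010 EQ?F → skip
[4] flags=0010 → (cmp)
[5] flags=0010 LE?F → skip
[6] flags=0010 LS?F → skip
[7] flags=0010 CS?T → r4=0x8e
[8] flags=1000 → (cmp)
[9] flags=1000 GT?F → skip
[10] flags=1000 NE?T → r0=0x02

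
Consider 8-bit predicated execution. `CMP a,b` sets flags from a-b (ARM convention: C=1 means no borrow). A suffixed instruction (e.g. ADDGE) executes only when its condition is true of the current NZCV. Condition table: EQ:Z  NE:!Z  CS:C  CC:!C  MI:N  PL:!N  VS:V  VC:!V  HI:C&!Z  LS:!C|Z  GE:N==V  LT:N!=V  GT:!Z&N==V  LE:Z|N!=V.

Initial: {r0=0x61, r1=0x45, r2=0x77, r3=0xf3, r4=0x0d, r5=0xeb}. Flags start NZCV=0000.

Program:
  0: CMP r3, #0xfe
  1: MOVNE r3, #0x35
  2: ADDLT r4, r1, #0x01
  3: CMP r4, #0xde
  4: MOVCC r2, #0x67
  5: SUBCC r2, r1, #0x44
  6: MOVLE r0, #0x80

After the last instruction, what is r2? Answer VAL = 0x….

[0] flags=1000 → (cmp)
[1] flags=1000 NE?T → r3=0x35
[2] flags=1000 LT?T → r4=0x46
[3] flags=0000 → (cmp)
[4] flags=0000 CC?T → r2=0x67
[5] flags=0000 CC?T → r2=0x01
[6] flags=0000 LE?F → skip

VAL = 0x01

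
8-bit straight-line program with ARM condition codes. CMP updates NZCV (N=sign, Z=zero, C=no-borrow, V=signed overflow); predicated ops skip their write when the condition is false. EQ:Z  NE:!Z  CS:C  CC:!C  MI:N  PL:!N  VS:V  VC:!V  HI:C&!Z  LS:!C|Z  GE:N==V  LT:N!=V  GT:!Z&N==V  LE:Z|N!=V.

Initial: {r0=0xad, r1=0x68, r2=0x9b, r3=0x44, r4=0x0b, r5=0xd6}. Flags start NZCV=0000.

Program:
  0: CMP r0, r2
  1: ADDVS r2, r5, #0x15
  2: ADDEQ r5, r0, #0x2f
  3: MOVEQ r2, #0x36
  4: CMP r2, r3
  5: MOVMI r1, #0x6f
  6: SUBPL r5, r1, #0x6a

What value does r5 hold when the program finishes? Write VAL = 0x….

VAL = 0xfe

0: ✓ CMP  NZCV=0010
1: · ADDVS
2: · ADDEQ
3: · MOVEQ
4: ✓ CMP  NZCV=0011
5: · MOVMI
6: ✓ SUBPL  r5←0xfe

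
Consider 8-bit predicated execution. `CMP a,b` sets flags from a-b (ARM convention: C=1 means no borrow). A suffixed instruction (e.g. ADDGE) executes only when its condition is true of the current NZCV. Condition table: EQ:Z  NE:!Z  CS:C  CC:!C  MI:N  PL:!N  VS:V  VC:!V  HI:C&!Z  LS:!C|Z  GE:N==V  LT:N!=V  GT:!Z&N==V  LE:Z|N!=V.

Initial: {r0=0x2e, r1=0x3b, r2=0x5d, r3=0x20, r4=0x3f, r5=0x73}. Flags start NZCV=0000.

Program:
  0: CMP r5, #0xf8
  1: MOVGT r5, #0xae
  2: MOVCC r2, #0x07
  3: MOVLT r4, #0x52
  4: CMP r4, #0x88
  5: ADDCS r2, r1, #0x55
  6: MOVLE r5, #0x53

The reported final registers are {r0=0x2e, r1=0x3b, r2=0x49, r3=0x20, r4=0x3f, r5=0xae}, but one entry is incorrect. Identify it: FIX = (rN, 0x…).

0: ✓ CMP  NZCV=0000
1: ✓ MOVGT  r5←0xae
2: ✓ MOVCC  r2←0x07
3: · MOVLT
4: ✓ CMP  NZCV=1001
5: · ADDCS
6: · MOVLE

FIX = (r2, 0x07)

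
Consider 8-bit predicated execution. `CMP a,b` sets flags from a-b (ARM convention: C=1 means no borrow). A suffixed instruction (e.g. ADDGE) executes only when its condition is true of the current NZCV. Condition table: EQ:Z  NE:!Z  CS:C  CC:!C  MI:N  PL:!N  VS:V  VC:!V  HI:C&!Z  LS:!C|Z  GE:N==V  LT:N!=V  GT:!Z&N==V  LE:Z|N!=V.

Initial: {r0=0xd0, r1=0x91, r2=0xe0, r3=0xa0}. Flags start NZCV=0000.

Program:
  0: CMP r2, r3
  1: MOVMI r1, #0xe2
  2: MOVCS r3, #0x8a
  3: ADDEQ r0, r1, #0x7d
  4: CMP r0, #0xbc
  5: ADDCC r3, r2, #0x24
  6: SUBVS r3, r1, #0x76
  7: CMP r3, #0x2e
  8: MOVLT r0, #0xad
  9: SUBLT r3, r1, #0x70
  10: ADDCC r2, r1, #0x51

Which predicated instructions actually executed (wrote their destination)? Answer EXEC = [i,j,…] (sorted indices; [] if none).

EXEC = [2,8,9]

0: ✓ CMP  NZCV=0010
1: · MOVMI
2: ✓ MOVCS  r3←0x8a
3: · ADDEQ
4: ✓ CMP  NZCV=0010
5: · ADDCC
6: · SUBVS
7: ✓ CMP  NZCV=0011
8: ✓ MOVLT  r0←0xad
9: ✓ SUBLT  r3←0x21
10: · ADDCC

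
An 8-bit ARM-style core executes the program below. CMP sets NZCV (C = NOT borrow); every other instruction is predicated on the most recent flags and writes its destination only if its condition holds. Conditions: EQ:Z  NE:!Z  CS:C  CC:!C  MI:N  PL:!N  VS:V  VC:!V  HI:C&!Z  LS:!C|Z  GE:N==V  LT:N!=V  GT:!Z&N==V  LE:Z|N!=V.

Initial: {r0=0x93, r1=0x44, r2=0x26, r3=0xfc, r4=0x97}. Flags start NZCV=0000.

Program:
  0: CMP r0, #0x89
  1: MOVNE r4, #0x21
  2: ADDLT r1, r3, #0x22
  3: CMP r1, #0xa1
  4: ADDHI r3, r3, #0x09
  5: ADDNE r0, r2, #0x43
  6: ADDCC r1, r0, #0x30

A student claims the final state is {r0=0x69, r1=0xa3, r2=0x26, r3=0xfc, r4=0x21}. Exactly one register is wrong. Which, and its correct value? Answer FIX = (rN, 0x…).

FIX = (r1, 0x99)

0: ✓ CMP  NZCV=0010
1: ✓ MOVNE  r4←0x21
2: · ADDLT
3: ✓ CMP  NZCV=1001
4: · ADDHI
5: ✓ ADDNE  r0←0x69
6: ✓ ADDCC  r1←0x99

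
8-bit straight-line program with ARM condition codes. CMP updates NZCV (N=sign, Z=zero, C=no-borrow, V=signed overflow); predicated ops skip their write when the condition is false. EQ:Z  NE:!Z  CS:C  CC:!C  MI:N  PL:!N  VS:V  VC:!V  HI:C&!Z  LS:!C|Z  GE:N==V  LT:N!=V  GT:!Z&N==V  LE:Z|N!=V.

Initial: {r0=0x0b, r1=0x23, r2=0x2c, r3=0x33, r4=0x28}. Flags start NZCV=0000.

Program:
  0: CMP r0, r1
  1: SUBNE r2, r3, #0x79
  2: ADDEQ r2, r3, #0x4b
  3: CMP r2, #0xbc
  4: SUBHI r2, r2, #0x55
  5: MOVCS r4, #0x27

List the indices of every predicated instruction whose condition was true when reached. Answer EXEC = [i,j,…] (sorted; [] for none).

EXEC = [1]

0: ✓ CMP  NZCV=1000
1: ✓ SUBNE  r2←0xba
2: · ADDEQ
3: ✓ CMP  NZCV=1000
4: · SUBHI
5: · MOVCS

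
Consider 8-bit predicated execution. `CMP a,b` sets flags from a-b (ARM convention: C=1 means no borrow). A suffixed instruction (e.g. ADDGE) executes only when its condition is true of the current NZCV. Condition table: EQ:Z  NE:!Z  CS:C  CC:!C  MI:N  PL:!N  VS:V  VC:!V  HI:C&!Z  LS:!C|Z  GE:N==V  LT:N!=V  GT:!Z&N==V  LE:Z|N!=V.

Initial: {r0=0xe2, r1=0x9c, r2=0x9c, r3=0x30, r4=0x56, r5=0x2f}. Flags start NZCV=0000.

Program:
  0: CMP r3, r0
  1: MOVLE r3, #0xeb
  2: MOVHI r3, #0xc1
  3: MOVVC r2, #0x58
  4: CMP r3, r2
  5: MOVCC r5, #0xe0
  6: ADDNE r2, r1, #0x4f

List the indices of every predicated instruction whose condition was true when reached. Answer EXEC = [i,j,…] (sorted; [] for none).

[0] flags=0000 → (cmp)
[1] flags=0000 LE?F → skip
[2] flags=0000 HI?F → skip
[3] flags=0000 VC?T → r2=0x58
[4] flags=1000 → (cmp)
[5] flags=1000 CC?T → r5=0xe0
[6] flags=1000 NE?T → r2=0xeb

EXEC = [3,5,6]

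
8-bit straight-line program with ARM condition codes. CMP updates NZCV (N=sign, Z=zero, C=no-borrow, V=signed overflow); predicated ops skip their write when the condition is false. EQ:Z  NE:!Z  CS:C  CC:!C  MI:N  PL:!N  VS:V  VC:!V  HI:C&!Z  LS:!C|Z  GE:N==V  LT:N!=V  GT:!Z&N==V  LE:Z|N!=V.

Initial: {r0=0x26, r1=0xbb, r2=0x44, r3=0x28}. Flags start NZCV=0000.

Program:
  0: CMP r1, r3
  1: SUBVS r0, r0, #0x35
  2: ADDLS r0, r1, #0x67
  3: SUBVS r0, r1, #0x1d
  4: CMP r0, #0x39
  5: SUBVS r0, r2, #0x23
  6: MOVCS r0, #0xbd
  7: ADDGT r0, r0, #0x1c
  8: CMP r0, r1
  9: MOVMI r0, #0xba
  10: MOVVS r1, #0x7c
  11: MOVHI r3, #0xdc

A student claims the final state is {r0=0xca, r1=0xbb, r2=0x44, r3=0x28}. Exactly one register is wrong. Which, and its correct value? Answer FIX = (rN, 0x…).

FIX = (r0, 0x26)

[0] flags=1010 → (cmp)
[1] flags=1010 VS?F → skip
[2] flags=1010 LS?F → skip
[3] flags=1010 VS?F → skip
[4] flags=1000 → (cmp)
[5] flags=1000 VS?F → skip
[6] flags=1000 CS?F → skip
[7] flags=1000 GT?F → skip
[8] flags=0000 → (cmp)
[9] flags=0000 MI?F → skip
[10] flags=0000 VS?F → skip
[11] flags=0000 HI?F → skip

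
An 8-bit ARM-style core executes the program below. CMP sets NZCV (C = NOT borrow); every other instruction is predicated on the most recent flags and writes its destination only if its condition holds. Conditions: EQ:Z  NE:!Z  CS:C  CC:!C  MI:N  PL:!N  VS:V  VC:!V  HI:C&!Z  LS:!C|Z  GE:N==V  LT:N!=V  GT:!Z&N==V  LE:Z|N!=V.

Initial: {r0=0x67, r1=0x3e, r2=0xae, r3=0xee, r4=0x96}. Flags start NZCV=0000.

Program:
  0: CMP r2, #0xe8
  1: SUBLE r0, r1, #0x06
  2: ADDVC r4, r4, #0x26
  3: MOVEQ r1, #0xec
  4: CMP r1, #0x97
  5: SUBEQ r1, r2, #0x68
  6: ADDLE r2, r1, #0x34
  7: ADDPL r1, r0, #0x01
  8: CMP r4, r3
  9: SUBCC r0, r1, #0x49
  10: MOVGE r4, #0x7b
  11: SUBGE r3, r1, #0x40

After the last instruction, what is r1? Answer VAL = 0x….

VAL = 0x3e

0: ✓ CMP  NZCV=1000
1: ✓ SUBLE  r0←0x38
2: ✓ ADDVC  r4←0xbc
3: · MOVEQ
4: ✓ CMP  NZCV=1001
5: · SUBEQ
6: · ADDLE
7: · ADDPL
8: ✓ CMP  NZCV=1000
9: ✓ SUBCC  r0←0xf5
10: · MOVGE
11: · SUBGE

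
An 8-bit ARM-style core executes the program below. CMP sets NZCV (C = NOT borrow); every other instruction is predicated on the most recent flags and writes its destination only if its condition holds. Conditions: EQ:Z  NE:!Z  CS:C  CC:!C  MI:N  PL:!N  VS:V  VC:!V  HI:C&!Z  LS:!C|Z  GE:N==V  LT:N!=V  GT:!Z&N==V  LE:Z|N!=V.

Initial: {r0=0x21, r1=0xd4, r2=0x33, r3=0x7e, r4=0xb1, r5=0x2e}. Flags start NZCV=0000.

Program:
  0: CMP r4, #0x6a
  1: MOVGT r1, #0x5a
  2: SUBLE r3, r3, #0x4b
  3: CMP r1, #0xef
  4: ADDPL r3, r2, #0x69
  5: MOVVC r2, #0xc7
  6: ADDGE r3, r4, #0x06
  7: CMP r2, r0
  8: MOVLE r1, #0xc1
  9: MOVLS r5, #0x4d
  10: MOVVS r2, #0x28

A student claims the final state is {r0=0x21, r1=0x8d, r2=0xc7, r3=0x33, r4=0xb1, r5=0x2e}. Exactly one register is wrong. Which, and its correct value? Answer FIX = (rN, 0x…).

FIX = (r1, 0xc1)

0: ✓ CMP  NZCV=0011
1: · MOVGT
2: ✓ SUBLE  r3←0x33
3: ✓ CMP  NZCV=1000
4: · ADDPL
5: ✓ MOVVC  r2←0xc7
6: · ADDGE
7: ✓ CMP  NZCV=1010
8: ✓ MOVLE  r1←0xc1
9: · MOVLS
10: · MOVVS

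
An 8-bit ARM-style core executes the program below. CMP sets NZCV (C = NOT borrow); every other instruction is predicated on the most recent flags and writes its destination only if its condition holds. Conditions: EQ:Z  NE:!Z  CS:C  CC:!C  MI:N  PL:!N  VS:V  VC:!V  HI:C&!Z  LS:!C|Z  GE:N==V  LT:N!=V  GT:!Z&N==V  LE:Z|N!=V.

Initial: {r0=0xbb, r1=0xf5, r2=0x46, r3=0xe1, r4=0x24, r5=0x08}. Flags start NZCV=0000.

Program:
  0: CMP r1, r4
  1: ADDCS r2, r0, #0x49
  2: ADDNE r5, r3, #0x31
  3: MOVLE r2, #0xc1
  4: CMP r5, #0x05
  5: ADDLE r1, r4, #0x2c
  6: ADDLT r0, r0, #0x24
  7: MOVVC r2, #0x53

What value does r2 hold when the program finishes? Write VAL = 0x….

[0] flags=1010 → (cmp)
[1] flags=1010 CS?T → r2=0x04
[2] flags=1010 NE?T → r5=0x12
[3] flags=1010 LE?T → r2=0xc1
[4] flags=0010 → (cmp)
[5] flags=0010 LE?F → skip
[6] flags=0010 LT?F → skip
[7] flags=0010 VC?T → r2=0x53

VAL = 0x53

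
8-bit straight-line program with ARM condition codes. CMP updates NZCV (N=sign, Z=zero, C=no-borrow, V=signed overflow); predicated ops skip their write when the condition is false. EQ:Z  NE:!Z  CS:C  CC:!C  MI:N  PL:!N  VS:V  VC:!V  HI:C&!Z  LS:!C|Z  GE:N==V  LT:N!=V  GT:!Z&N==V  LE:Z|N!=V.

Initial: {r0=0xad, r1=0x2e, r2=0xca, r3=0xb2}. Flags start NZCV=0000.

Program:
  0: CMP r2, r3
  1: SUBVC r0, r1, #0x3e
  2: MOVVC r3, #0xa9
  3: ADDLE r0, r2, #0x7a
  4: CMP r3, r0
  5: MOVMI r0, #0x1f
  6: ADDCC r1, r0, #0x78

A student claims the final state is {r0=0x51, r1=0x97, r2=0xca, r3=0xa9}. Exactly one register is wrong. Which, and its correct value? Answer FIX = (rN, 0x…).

FIX = (r0, 0x1f)

0: ✓ CMP  NZCV=0010
1: ✓ SUBVC  r0←0xf0
2: ✓ MOVVC  r3←0xa9
3: · ADDLE
4: ✓ CMP  NZCV=1000
5: ✓ MOVMI  r0←0x1f
6: ✓ ADDCC  r1←0x97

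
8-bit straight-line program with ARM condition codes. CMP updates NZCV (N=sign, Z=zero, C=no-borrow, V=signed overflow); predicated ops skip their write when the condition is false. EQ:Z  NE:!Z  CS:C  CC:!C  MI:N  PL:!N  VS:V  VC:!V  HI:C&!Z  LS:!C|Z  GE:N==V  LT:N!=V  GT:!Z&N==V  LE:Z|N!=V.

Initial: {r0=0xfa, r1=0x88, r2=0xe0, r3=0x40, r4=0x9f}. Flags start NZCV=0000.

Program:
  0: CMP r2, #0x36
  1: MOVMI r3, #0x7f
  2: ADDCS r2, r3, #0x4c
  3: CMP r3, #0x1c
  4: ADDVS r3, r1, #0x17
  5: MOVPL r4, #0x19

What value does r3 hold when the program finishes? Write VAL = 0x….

VAL = 0x7f

0: ✓ CMP  NZCV=1010
1: ✓ MOVMI  r3←0x7f
2: ✓ ADDCS  r2←0xcb
3: ✓ CMP  NZCV=0010
4: · ADDVS
5: ✓ MOVPL  r4←0x19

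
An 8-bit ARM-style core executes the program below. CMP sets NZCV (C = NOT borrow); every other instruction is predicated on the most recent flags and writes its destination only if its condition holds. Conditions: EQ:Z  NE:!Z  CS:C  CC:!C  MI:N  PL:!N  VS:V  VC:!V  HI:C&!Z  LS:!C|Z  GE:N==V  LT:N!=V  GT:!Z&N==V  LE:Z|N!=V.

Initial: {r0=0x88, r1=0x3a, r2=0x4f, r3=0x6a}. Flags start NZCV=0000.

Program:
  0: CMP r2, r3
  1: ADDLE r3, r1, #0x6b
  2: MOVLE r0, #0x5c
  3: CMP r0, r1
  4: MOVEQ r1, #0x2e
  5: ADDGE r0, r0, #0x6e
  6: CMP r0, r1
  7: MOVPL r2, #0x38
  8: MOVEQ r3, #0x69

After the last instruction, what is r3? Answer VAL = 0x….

VAL = 0xa5

[0] flags=1000 → (cmp)
[1] flags=1000 LE?T → r3=0xa5
[2] flags=1000 LE?T → r0=0x5c
[3] flags=0010 → (cmp)
[4] flags=0010 EQ?F → skip
[5] flags=0010 GE?T → r0=0xca
[6] flags=1010 → (cmp)
[7] flags=1010 PL?F → skip
[8] flags=1010 EQ?F → skip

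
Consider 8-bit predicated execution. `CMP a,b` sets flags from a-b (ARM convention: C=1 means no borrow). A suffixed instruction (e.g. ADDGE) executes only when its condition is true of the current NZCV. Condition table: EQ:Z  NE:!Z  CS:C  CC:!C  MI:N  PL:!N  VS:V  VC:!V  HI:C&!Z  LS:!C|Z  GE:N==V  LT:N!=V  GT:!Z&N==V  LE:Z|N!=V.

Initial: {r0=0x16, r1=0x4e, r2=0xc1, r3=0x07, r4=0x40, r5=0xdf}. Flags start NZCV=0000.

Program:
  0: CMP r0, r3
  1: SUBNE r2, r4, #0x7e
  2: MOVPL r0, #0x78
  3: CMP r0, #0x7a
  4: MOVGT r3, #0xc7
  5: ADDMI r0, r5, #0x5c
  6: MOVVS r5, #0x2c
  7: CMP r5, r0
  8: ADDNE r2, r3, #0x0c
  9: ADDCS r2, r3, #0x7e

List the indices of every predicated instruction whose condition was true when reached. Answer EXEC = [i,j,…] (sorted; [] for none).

0: ✓ CMP  NZCV=0010
1: ✓ SUBNE  r2←0xc2
2: ✓ MOVPL  r0←0x78
3: ✓ CMP  NZCV=1000
4: · MOVGT
5: ✓ ADDMI  r0←0x3b
6: · MOVVS
7: ✓ CMP  NZCV=1010
8: ✓ ADDNE  r2←0x13
9: ✓ ADDCS  r2←0x85

EXEC = [1,2,5,8,9]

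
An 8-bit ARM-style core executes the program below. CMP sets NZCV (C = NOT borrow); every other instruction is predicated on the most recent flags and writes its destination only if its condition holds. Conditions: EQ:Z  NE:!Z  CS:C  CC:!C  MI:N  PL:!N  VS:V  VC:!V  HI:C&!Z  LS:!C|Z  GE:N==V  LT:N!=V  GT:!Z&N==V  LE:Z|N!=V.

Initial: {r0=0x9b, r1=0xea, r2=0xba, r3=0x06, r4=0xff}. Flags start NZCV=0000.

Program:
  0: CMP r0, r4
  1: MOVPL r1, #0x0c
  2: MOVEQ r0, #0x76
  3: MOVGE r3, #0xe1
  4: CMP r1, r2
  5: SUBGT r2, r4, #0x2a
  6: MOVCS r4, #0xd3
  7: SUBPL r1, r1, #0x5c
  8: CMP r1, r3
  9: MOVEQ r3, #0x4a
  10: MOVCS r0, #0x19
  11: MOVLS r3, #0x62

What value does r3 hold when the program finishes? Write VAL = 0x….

[0] flags=1000 → (cmp)
[1] flags=1000 PL?F → skip
[2] flags=1000 EQ?F → skip
[3] flags=1000 GE?F → skip
[4] flags=0010 → (cmp)
[5] flags=0010 GT?T → r2=0xd5
[6] flags=0010 CS?T → r4=0xd3
[7] flags=0010 PL?T → r1=0x8e
[8] flags=1010 → (cmp)
[9] flags=1010 EQ?F → skip
[10] flags=1010 CS?T → r0=0x19
[11] flags=1010 LS?F → skip

VAL = 0x06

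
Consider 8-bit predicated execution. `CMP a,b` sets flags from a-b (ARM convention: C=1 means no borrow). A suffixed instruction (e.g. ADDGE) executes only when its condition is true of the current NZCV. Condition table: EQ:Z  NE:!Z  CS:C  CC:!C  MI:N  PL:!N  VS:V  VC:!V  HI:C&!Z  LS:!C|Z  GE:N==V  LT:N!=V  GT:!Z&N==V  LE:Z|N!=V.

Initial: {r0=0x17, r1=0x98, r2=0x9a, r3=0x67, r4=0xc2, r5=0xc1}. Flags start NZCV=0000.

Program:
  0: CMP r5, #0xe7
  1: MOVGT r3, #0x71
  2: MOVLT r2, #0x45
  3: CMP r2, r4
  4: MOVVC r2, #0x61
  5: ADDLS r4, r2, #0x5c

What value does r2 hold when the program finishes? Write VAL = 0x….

VAL = 0x45

0: ✓ CMP  NZCV=1000
1: · MOVGT
2: ✓ MOVLT  r2←0x45
3: ✓ CMP  NZCV=1001
4: · MOVVC
5: ✓ ADDLS  r4←0xa1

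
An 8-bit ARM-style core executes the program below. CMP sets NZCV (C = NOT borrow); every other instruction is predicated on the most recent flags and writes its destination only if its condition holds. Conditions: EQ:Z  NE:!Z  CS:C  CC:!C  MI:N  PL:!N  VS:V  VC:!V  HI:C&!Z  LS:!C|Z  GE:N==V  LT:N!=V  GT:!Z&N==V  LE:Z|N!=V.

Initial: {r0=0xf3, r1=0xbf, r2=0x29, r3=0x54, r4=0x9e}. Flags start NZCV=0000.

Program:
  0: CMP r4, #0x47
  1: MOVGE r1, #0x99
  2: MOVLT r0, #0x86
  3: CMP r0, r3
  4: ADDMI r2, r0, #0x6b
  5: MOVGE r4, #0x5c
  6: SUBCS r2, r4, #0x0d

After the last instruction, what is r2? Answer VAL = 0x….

0: ✓ CMP  NZCV=0011
1: · MOVGE
2: ✓ MOVLT  r0←0x86
3: ✓ CMP  NZCV=0011
4: · ADDMI
5: · MOVGE
6: ✓ SUBCS  r2←0x91

VAL = 0x91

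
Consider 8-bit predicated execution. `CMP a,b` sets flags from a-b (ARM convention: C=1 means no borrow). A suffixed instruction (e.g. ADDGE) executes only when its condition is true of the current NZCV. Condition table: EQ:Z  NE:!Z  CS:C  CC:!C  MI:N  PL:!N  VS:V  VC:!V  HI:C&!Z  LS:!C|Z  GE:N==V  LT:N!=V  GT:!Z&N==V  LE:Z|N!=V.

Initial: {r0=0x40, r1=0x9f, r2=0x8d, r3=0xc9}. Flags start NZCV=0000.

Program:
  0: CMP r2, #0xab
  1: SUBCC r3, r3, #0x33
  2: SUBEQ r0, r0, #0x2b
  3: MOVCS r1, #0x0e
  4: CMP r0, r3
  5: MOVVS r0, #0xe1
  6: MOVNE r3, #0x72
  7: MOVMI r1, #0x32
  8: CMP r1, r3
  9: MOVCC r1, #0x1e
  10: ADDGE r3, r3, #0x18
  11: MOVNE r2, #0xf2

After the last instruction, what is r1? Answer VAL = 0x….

VAL = 0x1e

[0] flags=1000 → (cmp)
[1] flags=1000 CC?T → r3=0x96
[2] flags=1000 EQ?F → skip
[3] flags=1000 CS?F → skip
[4] flags=1001 → (cmp)
[5] flags=1001 VS?T → r0=0xe1
[6] flags=1001 NE?T → r3=0x72
[7] flags=1001 MI?T → r1=0x32
[8] flags=1000 → (cmp)
[9] flags=1000 CC?T → r1=0x1e
[10] flags=1000 GE?F → skip
[11] flags=1000 NE?T → r2=0xf2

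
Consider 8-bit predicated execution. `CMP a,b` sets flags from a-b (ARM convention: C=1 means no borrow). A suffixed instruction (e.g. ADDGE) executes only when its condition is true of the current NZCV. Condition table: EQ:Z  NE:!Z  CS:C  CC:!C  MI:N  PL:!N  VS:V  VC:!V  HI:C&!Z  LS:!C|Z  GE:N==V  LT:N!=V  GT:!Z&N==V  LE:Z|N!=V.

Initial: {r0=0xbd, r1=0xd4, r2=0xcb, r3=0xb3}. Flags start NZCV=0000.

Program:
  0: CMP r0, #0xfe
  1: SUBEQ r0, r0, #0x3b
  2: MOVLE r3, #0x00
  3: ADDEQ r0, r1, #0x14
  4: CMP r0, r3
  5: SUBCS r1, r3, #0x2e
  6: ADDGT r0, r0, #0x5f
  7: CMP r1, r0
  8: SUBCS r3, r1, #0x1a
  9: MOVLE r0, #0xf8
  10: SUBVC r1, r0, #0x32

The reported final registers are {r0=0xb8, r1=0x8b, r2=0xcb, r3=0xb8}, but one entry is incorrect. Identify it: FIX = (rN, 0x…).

FIX = (r0, 0xbd)

[0] flags=1000 → (cmp)
[1] flags=1000 EQ?F → skip
[2] flags=1000 LE?T → r3=0x00
[3] flags=1000 EQ?F → skip
[4] flags=1010 → (cmp)
[5] flags=1010 CS?T → r1=0xd2
[6] flags=1010 GT?F → skip
[7] flags=0010 → (cmp)
[8] flags=0010 CS?T → r3=0xb8
[9] flags=0010 LE?F → skip
[10] flags=0010 VC?T → r1=0x8b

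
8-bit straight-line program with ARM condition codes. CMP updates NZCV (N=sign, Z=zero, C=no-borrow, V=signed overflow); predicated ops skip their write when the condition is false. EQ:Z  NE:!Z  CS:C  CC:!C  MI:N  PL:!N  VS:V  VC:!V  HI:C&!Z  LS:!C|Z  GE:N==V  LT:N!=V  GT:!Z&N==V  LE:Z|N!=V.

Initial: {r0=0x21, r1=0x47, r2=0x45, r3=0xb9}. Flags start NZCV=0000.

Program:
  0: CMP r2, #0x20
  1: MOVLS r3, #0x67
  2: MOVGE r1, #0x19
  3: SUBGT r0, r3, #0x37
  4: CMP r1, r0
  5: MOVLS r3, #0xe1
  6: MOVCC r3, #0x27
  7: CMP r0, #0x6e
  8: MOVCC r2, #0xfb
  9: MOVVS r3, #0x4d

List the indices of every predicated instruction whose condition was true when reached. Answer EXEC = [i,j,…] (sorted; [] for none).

[0] flags=0010 → (cmp)
[1] flags=0010 LS?F → skip
[2] flags=0010 GE?T → r1=0x19
[3] flags=0010 GT?T → r0=0x82
[4] flags=1001 → (cmp)
[5] flags=1001 LS?T → r3=0xe1
[6] flags=1001 CC?T → r3=0x27
[7] flags=0011 → (cmp)
[8] flags=0011 CC?F → skip
[9] flags=0011 VS?T → r3=0x4d

EXEC = [2,3,5,6,9]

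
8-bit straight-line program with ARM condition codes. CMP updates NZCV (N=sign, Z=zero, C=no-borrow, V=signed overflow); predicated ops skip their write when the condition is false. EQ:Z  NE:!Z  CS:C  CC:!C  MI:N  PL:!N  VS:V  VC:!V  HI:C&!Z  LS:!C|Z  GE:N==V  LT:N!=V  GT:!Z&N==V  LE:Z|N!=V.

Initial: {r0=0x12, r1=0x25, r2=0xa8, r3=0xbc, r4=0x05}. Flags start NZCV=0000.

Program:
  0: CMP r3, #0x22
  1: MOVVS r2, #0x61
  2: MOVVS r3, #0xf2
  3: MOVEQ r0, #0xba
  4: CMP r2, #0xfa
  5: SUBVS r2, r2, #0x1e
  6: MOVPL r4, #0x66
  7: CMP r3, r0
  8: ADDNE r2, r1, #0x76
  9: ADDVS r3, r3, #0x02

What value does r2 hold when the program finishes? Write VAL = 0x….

VAL = 0x9b

0: ✓ CMP  NZCV=1010
1: · MOVVS
2: · MOVVS
3: · MOVEQ
4: ✓ CMP  NZCV=1000
5: · SUBVS
6: · MOVPL
7: ✓ CMP  NZCV=1010
8: ✓ ADDNE  r2←0x9b
9: · ADDVS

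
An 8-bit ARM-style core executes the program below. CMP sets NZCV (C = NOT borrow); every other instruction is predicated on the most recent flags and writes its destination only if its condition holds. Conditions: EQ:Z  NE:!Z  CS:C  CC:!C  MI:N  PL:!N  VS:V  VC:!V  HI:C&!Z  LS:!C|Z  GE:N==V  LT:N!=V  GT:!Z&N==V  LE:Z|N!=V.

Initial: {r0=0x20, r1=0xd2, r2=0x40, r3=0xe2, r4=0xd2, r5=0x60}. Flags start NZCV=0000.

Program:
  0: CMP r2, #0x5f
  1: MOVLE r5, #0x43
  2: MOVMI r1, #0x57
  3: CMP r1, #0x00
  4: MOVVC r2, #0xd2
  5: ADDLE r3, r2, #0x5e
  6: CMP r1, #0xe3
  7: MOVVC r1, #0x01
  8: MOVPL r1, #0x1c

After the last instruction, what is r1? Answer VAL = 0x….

[0] flags=1000 → (cmp)
[1] flags=1000 LE?T → r5=0x43
[2] flags=1000 MI?T → r1=0x57
[3] flags=0010 → (cmp)
[4] flags=0010 VC?T → r2=0xd2
[5] flags=0010 LE?F → skip
[6] flags=0000 → (cmp)
[7] flags=0000 VC?T → r1=0x01
[8] flags=0000 PL?T → r1=0x1c

VAL = 0x1c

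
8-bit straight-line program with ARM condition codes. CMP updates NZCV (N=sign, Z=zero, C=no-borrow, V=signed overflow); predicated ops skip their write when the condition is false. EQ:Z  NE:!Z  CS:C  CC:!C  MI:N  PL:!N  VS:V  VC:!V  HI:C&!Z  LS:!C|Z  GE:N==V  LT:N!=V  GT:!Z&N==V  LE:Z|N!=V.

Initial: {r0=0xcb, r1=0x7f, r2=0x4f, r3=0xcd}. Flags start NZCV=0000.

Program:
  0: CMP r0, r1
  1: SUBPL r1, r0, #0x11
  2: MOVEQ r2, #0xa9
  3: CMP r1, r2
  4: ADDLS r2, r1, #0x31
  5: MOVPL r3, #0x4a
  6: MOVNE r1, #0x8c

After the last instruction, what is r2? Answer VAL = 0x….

[0] flags=0011 → (cmp)
[1] flags=0011 PL?T → r1=0xba
[2] flags=0011 EQ?F → skip
[3] flags=0011 → (cmp)
[4] flags=0011 LS?F → skip
[5] flags=0011 PL?T → r3=0x4a
[6] flags=0011 NE?T → r1=0x8c

VAL = 0x4f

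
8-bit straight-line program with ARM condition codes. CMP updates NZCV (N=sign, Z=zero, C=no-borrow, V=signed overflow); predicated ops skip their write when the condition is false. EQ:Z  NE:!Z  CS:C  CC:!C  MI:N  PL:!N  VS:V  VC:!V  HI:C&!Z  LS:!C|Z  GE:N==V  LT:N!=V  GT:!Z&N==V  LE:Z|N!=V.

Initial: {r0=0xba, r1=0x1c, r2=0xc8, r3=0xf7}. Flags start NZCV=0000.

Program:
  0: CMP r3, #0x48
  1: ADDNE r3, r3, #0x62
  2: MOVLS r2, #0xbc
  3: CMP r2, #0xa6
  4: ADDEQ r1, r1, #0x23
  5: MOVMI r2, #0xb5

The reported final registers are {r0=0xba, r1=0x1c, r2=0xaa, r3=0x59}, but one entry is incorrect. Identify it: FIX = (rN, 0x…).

0: ✓ CMP  NZCV=1010
1: ✓ ADDNE  r3←0x59
2: · MOVLS
3: ✓ CMP  NZCV=0010
4: · ADDEQ
5: · MOVMI

FIX = (r2, 0xc8)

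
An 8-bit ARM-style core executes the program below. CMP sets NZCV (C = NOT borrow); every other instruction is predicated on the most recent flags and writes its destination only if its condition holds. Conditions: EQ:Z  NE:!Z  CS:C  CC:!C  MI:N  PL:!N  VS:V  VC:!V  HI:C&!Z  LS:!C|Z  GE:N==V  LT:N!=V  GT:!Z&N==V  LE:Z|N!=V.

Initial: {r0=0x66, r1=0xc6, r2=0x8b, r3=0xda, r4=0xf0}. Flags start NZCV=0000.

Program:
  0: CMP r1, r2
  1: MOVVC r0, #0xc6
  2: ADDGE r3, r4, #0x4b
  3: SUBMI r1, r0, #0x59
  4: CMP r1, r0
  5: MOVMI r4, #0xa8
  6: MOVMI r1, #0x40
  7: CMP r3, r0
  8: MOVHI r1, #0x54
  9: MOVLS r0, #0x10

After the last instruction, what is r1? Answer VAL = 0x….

VAL = 0xc6

0: ✓ CMP  NZCV=0010
1: ✓ MOVVC  r0←0xc6
2: ✓ ADDGE  r3←0x3b
3: · SUBMI
4: ✓ CMP  NZCV=0110
5: · MOVMI
6: · MOVMI
7: ✓ CMP  NZCV=0000
8: · MOVHI
9: ✓ MOVLS  r0←0x10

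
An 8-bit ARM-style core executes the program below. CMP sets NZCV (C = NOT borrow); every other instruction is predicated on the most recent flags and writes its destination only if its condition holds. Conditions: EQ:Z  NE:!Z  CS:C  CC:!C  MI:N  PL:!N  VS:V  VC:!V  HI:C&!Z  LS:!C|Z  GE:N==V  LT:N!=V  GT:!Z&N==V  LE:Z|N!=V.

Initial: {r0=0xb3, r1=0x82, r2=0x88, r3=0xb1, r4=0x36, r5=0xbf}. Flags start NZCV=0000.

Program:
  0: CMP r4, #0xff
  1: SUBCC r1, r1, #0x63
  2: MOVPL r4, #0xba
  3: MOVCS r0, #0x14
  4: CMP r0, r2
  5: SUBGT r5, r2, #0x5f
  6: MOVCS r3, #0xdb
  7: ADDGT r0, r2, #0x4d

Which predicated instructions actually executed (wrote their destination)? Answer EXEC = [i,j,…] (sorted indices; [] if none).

0: ✓ CMP  NZCV=0000
1: ✓ SUBCC  r1←0x1f
2: ✓ MOVPL  r4←0xba
3: · MOVCS
4: ✓ CMP  NZCV=0010
5: ✓ SUBGT  r5←0x29
6: ✓ MOVCS  r3←0xdb
7: ✓ ADDGT  r0←0xd5

EXEC = [1,2,5,6,7]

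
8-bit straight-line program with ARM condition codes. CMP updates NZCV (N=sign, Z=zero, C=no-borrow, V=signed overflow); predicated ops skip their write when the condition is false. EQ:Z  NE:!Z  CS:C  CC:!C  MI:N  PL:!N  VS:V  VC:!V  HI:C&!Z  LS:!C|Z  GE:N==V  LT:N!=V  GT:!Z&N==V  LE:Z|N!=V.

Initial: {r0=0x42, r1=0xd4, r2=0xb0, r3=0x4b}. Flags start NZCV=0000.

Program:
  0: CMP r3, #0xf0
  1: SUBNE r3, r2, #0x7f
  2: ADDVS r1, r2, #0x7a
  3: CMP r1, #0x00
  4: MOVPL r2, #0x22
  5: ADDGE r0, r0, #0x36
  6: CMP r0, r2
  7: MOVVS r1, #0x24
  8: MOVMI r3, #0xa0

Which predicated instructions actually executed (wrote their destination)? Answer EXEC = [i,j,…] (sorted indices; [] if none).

0: ✓ CMP  NZCV=0000
1: ✓ SUBNE  r3←0x31
2: · ADDVS
3: ✓ CMP  NZCV=1010
4: · MOVPL
5: · ADDGE
6: ✓ CMP  NZCV=1001
7: ✓ MOVVS  r1←0x24
8: ✓ MOVMI  r3←0xa0

EXEC = [1,7,8]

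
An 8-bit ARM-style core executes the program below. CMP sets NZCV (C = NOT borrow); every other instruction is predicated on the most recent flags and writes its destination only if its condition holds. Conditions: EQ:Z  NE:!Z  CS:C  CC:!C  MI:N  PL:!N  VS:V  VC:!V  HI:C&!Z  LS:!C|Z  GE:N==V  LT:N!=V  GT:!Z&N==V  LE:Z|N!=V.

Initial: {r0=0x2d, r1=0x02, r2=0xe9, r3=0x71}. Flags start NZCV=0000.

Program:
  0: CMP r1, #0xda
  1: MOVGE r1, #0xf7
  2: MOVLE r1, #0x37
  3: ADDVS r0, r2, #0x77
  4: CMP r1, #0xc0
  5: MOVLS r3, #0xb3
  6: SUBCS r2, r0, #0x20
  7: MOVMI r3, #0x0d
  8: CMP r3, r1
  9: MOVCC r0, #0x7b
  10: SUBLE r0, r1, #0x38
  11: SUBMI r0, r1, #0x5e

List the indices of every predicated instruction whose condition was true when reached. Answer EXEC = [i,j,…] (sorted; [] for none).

EXEC = [1,6,9]

0: ✓ CMP  NZCV=0000
1: ✓ MOVGE  r1←0xf7
2: · MOVLE
3: · ADDVS
4: ✓ CMP  NZCV=0010
5: · MOVLS
6: ✓ SUBCS  r2←0x0d
7: · MOVMI
8: ✓ CMP  NZCV=0000
9: ✓ MOVCC  r0←0x7b
10: · SUBLE
11: · SUBMI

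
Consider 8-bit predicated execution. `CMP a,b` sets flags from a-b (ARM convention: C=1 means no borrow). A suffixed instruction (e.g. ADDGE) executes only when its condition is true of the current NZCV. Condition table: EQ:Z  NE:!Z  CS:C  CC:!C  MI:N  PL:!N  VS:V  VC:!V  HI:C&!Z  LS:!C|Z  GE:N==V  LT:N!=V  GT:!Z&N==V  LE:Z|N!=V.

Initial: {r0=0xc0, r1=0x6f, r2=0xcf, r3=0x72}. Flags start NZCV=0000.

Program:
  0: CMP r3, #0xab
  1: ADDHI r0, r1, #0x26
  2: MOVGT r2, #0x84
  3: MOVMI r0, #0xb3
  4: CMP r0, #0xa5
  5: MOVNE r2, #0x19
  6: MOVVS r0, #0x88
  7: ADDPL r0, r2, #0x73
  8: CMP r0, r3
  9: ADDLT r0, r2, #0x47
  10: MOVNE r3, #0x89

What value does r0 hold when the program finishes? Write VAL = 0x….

0: ✓ CMP  NZCV=1001
1: · ADDHI
2: ✓ MOVGT  r2←0x84
3: ✓ MOVMI  r0←0xb3
4: ✓ CMP  NZCV=0010
5: ✓ MOVNE  r2←0x19
6: · MOVVS
7: ✓ ADDPL  r0←0x8c
8: ✓ CMP  NZCV=0011
9: ✓ ADDLT  r0←0x60
10: ✓ MOVNE  r3←0x89

VAL = 0x60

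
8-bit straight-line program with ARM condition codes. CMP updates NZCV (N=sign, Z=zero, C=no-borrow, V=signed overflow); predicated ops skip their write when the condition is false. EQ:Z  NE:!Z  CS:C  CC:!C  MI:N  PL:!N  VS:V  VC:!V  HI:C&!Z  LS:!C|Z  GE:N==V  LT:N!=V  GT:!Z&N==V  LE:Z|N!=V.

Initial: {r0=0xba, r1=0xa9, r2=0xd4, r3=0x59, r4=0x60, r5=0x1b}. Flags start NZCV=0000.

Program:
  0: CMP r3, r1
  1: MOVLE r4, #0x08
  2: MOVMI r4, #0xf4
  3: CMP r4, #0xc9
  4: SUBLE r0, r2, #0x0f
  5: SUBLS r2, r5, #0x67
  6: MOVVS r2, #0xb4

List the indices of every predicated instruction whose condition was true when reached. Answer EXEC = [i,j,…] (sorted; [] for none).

EXEC = [2]

0: ✓ CMP  NZCV=1001
1: · MOVLE
2: ✓ MOVMI  r4←0xf4
3: ✓ CMP  NZCV=0010
4: · SUBLE
5: · SUBLS
6: · MOVVS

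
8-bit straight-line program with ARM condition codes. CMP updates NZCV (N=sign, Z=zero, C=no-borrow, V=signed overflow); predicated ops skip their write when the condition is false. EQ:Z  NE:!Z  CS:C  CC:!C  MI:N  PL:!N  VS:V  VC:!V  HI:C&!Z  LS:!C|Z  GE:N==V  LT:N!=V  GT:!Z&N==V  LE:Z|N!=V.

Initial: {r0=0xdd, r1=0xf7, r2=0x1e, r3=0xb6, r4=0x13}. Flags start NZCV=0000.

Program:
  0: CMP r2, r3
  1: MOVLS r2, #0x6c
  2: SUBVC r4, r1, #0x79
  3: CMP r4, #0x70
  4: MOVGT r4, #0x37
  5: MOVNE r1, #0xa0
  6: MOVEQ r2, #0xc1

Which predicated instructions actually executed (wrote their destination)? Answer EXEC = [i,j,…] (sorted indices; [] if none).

[0] flags=0000 → (cmp)
[1] flags=0000 LS?T → r2=0x6c
[2] flags=0000 VC?T → r4=0x7e
[3] flags=0010 → (cmp)
[4] flags=0010 GT?T → r4=0x37
[5] flags=0010 NE?T → r1=0xa0
[6] flags=0010 EQ?F → skip

EXEC = [1,2,4,5]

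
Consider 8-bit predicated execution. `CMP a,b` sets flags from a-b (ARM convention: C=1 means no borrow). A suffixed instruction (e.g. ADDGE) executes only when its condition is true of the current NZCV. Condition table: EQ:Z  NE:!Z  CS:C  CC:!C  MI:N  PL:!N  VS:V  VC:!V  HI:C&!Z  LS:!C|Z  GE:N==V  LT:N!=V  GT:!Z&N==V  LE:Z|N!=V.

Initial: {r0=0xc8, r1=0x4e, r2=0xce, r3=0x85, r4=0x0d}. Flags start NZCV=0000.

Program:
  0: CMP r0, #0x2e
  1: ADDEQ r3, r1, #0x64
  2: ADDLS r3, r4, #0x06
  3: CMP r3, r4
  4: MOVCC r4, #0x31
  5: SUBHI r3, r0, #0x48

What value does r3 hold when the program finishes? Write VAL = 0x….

[0] flags=1010 → (cmp)
[1] flags=1010 EQ?F → skip
[2] flags=1010 LS?F → skip
[3] flags=0011 → (cmp)
[4] flags=0011 CC?F → skip
[5] flags=0011 HI?T → r3=0x80

VAL = 0x80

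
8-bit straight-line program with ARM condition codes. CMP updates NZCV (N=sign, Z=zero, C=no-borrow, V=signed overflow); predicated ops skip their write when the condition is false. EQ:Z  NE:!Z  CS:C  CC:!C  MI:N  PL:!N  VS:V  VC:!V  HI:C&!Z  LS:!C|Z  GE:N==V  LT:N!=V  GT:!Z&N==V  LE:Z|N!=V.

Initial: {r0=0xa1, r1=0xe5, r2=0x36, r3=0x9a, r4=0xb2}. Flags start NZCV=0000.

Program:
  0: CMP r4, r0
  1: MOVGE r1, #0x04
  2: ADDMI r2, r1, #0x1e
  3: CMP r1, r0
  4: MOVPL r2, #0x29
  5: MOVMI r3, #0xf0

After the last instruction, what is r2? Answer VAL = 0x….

[0] flags=0010 → (cmp)
[1] flags=0010 GE?T → r1=0x04
[2] flags=0010 MI?F → skip
[3] flags=0000 → (cmp)
[4] flags=0000 PL?T → r2=0x29
[5] flags=0000 MI?F → skip

VAL = 0x29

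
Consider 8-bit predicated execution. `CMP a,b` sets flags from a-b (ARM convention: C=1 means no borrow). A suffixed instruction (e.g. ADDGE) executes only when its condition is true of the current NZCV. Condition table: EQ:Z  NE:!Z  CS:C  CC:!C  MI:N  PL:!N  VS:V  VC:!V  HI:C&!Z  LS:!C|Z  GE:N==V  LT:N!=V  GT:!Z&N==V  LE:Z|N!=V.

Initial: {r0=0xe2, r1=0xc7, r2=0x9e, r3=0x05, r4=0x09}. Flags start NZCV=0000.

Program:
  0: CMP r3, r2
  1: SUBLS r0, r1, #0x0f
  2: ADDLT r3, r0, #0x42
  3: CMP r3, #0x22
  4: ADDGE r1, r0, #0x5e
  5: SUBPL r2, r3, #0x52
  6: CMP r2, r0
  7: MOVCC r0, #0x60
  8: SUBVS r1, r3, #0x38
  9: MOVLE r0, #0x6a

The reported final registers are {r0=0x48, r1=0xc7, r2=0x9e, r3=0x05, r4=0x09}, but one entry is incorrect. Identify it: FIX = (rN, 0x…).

FIX = (r0, 0x6a)

[0] flags=0000 → (cmp)
[1] flags=0000 LS?T → r0=0xb8
[2] flags=0000 LT?F → skip
[3] flags=1000 → (cmp)
[4] flags=1000 GE?F → skip
[5] flags=1000 PL?F → skip
[6] flags=1000 → (cmp)
[7] flags=1000 CC?T → r0=0x60
[8] flags=1000 VS?F → skip
[9] flags=1000 LE?T → r0=0x6a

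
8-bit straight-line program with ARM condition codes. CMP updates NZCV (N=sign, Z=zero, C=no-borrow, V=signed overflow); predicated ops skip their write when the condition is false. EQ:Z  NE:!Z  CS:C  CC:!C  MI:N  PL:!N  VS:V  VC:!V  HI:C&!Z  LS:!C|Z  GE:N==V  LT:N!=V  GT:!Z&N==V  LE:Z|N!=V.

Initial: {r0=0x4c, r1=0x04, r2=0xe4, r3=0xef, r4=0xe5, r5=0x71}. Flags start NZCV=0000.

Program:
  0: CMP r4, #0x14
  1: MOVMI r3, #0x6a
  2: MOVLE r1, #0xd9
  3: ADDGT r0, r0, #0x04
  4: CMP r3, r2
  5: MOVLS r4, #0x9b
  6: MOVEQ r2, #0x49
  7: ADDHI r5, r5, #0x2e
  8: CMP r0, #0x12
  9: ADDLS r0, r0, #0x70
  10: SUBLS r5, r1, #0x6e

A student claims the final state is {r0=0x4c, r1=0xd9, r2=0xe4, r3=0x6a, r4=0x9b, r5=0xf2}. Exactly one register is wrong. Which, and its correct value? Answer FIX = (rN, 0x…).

[0] flags=1010 → (cmp)
[1] flags=1010 MI?T → r3=0x6a
[2] flags=1010 LE?T → r1=0xd9
[3] flags=1010 GT?F → skip
[4] flags=1001 → (cmp)
[5] flags=1001 LS?T → r4=0x9b
[6] flags=1001 EQ?F → skip
[7] flags=1001 HI?F → skip
[8] flags=0010 → (cmp)
[9] flags=0010 LS?F → skip
[10] flags=0010 LS?F → skip

FIX = (r5, 0x71)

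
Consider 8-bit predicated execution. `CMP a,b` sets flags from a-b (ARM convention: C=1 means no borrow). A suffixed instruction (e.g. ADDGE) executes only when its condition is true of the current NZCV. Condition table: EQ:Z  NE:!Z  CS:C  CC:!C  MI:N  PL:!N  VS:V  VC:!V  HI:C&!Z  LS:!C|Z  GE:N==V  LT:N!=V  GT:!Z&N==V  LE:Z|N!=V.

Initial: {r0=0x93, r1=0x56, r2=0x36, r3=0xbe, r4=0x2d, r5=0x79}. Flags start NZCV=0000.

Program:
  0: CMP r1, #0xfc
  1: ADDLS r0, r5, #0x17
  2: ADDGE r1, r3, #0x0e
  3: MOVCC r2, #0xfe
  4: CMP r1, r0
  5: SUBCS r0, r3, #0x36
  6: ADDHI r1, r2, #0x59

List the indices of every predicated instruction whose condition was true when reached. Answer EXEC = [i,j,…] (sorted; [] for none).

0: ✓ CMP  NZCV=0000
1: ✓ ADDLS  r0←0x90
2: ✓ ADDGE  r1←0xcc
3: ✓ MOVCC  r2←0xfe
4: ✓ CMP  NZCV=0010
5: ✓ SUBCS  r0←0x88
6: ✓ ADDHI  r1←0x57

EXEC = [1,2,3,5,6]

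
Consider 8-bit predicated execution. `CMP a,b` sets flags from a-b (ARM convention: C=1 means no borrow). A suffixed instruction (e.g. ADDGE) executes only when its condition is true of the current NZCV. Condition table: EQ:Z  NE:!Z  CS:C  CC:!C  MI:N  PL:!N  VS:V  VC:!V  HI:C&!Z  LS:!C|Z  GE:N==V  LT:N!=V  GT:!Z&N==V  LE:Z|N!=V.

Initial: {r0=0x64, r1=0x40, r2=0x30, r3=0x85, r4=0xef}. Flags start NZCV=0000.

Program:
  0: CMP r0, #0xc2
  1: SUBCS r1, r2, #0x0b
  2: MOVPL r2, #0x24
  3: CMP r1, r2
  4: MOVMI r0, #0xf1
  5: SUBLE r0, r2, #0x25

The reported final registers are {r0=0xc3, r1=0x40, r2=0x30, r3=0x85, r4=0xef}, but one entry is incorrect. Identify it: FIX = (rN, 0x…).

FIX = (r0, 0x64)

[0] flags=1001 → (cmp)
[1] flags=1001 CS?F → skip
[2] flags=1001 PL?F → skip
[3] flags=0010 → (cmp)
[4] flags=0010 MI?F → skip
[5] flags=0010 LE?F → skip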